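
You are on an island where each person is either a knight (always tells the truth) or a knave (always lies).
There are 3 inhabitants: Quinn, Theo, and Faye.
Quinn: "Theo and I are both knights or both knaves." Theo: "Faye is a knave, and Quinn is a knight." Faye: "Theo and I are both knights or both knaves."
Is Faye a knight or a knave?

Faye is a knave.

Consistent assignments: {Quinn=knight, Theo=knight, Faye=knave}
In every consistent assignment, Faye is a knave.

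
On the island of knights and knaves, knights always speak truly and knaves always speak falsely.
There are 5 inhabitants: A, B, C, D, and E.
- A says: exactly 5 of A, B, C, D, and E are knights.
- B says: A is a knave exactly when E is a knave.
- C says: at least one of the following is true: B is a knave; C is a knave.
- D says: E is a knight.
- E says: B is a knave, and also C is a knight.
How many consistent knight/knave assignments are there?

Consistent assignments:
  A=knave, B=knave, C=knight, D=knight, E=knight

1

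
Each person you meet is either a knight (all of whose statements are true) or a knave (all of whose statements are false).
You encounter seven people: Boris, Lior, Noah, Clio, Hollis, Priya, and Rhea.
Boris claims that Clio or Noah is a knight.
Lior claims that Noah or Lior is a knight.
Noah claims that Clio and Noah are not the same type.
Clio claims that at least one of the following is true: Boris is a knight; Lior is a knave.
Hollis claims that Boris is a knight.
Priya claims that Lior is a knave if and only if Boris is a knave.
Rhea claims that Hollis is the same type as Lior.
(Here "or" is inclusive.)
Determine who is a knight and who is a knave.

Boris is a knave, Lior is a knight, Noah is a knave, Clio is a knave, Hollis is a knave, Priya is a knave, and Rhea is a knave.

Boris is a knave; "Clio or Noah is a knight" is False, as required.
Since Lior is a knight, "Noah or Lior is a knight" needs to be True, which holds.
Noah is a knave, and the claim "Clio and Noah are not the same type" is indeed False.
Since Clio is a knave, "at least one of the following is true: Boris is a knight; Lior is a knave" needs to be False, which holds.
Hollis is a knave, and the claim "Boris is a knight" is indeed False.
Since Priya is a knave, "Lior is a knave if and only if Boris is a knave" needs to be False, which holds.
Rhea is a knave, and the claim "Hollis is the same type as Lior" is indeed False.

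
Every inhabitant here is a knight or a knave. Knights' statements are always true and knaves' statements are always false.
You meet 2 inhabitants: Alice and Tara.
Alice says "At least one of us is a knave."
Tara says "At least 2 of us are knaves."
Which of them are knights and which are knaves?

Alice is a knight and Tara is a knave.

Alice (knight): "at least one of us is a knave" — true. ✓
Tara (knave): "at least 2 of us are knaves" — false. ✓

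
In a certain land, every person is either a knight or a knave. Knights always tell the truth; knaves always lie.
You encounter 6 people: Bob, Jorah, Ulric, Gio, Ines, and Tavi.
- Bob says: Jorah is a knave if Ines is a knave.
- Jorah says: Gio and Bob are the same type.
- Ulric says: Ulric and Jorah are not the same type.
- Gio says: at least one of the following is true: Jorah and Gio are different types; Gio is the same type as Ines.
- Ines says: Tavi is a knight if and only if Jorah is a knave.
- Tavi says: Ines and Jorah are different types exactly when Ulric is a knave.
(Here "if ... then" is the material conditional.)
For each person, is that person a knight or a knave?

Knights: Bob, Ines, and Tavi. Knaves: Jorah, Ulric, and Gio.

As a knight, Bob's statement "Jorah is a knave if Ines is a knave" should be True; it is.
Jorah is a knave; "Gio and Bob are the same type" is False, as required.
Ulric is a knave, and the claim "Ulric and Jorah are not the same type" is indeed False.
Gio is a knave, so "at least one of the following is true: Jorah and Gio are different types; Gio is the same type as Ines" must be False — and it is.
Since Ines is a knight, "Tavi is a knight if and only if Jorah is a knave" needs to be True, which holds.
Tavi is a knight, so "Ines and Jorah are different types exactly when Ulric is a knave" must be True — and it is.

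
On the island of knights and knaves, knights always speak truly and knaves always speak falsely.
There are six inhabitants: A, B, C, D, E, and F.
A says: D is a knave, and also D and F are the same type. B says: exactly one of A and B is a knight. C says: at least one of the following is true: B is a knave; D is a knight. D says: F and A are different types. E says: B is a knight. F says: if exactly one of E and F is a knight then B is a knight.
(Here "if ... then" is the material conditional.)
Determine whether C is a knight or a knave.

C is a knight.

Consistent assignments: {A=knave, B=knight, C=knight, D=knight, E=knight, F=knight}
In every consistent assignment, C is a knight.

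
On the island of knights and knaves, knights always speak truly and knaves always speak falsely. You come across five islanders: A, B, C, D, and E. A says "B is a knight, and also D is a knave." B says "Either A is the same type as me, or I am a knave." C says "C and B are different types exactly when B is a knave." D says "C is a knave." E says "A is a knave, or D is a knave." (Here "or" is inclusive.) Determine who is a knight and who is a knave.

Suppose A is a knave. Then A's statement "B is a knight, and also D is a knave" would have to be false. Checking the 16 ways to assign the others, none is consistent with every speaker.
(For instance, with B=knight, C=knight, D=knave, E=knight, A's claim "B is a knight, and also D is a knave" comes out true where it would need to be false.)
So A must be a knight, making "B is a knight, and also D is a knave" true. Taking A=knight, B=knight, C=knight, D=knave, E=knight, each remaining statement checks out:
  B (knight): "either A is the same type as me, or I am a knave" — true. ✓
  C (knight): "C and B are different types exactly when B is a knave" — true. ✓
  D (knave): "C is a knave" — false. ✓
  E (knight): "A is a knave, or D is a knave" — true. ✓
This is the unique consistent assignment.

A is a knight, B is a knight, C is a knight, D is a knave, and E is a knight.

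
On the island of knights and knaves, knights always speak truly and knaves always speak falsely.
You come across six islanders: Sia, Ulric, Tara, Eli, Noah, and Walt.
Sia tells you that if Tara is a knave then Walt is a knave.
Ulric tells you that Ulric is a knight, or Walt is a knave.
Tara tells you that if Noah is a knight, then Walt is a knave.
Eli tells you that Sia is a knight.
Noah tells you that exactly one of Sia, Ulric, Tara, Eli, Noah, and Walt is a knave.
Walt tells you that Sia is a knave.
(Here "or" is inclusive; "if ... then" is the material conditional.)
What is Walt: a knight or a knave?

Consistent assignments: {Sia=knight, Ulric=knight, Tara=knight, Eli=knight, Noah=knight, Walt=knave}; {Sia=knight, Ulric=knight, Tara=knight, Eli=knight, Noah=knave, Walt=knave}
In every consistent assignment, Walt is a knave.

Walt is a knave.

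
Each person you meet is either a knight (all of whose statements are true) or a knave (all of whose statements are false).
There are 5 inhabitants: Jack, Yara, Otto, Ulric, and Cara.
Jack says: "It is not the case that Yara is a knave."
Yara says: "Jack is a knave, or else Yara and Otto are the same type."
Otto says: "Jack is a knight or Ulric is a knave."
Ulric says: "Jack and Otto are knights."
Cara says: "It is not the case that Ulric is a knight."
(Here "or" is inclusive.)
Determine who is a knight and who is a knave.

Suppose Jack is a knave. Then Jack's statement "it is not the case that Yara is a knave" would have to be false. Checking the 16 ways to assign the others, none is consistent with every speaker.
(For instance, with Yara=knight, Otto=knight, Ulric=knight, Cara=knave, Jack's claim "it is not the case that Yara is a knave" comes out true where it would need to be false.)
So Jack must be a knight, making "it is not the case that Yara is a knave" true. Taking Jack=knight, Yara=knight, Otto=knight, Ulric=knight, Cara=knave, each remaining statement checks out:
  Yara (knight): "Jack is a knave, or else Yara and Otto are the same type" — true. ✓
  Otto (knight): "Jack is a knight or Ulric is a knave" — true. ✓
  Ulric (knight): "Jack and Otto are knights" — true. ✓
  Cara (knave): "it is not the case that Ulric is a knight" — false. ✓
This is the unique consistent assignment.

Knights: Jack, Yara, Otto, and Ulric. Knaves: Cara.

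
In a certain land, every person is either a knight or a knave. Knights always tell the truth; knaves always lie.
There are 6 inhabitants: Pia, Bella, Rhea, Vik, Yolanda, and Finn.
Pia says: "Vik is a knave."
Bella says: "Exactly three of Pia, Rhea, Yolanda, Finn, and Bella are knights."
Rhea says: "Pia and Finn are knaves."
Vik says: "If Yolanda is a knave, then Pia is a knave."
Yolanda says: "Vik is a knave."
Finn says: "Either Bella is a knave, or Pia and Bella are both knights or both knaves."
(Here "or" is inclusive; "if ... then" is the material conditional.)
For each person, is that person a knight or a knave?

Pia is a knave, Bella is a knave, Rhea is a knave, Vik is a knight, Yolanda is a knave, and Finn is a knight.

Pia is a knave; "Vik is a knave" is False, as required.
Bella is a knave, and the claim "exactly three of Pia, Rhea, Yolanda, Finn, and Bella are knights" is indeed False.
Rhea is a knave, and the claim "Pia and Finn are knaves" is indeed False.
Vik is a knight, so "if Yolanda is a knave, then Pia is a knave" must be true — and it is.
Yolanda is a knave; "Vik is a knave" is False, as required.
As a knight, Finn's statement "either Bella is a knave, or Pia and Bella are both knights or both knaves" should be true; it is.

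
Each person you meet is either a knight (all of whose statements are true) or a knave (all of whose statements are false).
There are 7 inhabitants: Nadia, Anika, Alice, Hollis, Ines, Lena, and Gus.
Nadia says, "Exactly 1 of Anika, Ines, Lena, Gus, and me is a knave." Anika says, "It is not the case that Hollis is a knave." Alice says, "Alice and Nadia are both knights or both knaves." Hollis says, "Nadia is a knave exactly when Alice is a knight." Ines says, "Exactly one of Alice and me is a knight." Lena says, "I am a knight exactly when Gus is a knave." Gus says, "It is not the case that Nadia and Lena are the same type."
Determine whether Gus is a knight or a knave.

Consistent assignments: {Nadia=knight, Anika=knight, Alice=knave, Hollis=knight, Ines=knight, Lena=knight, Gus=knave}
In every consistent assignment, Gus is a knave.

Gus is a knave.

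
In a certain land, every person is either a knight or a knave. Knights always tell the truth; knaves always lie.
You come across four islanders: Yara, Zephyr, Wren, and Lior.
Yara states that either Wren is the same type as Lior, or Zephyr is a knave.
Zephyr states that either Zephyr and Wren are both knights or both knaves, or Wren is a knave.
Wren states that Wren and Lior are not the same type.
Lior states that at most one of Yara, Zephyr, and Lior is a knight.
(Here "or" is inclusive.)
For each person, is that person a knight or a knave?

Yara is a knight, Zephyr is a knight, Wren is a knave, and Lior is a knave.

Yara (knight): "either Wren is the same type as Lior, or Zephyr is a knave" — true. ✓
Zephyr is a knight; "either Zephyr and Wren are both knights or both knaves, or Wren is a knave" is true, as required.
Since Wren is a knave, "Wren and Lior are not the same type" needs to be False, which holds.
Lior is a knave; "at most one of Yara, Zephyr, and Lior is a knight" is False, as required.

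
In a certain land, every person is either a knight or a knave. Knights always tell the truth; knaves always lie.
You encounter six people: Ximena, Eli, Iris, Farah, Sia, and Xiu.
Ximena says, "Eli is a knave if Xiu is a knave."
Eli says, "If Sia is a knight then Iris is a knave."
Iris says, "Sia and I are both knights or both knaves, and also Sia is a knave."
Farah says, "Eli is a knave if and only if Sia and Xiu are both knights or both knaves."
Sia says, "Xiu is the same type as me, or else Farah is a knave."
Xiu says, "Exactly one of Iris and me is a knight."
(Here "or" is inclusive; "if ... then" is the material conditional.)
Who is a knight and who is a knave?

Ximena is a knight, and the claim "Eli is a knave if Xiu is a knave" is indeed True.
As a knight, Eli's statement "if Sia is a knight then Iris is a knave" should be True; it is.
As a knave, Iris's statement "Sia and I are both knights or both knaves, and also Sia is a knave" should be false; it is.
Since Farah is a knave, "Eli is a knave if and only if Sia and Xiu are both knights or both knaves" needs to be false, which holds.
Sia is a knight, so "Xiu is the same type as me, or else Farah is a knave" must be True — and it is.
Xiu is a knight, and the claim "exactly one of Iris and me is a knight" is indeed True.

Ximena is a knight, Eli is a knight, Iris is a knave, Farah is a knave, Sia is a knight, and Xiu is a knight.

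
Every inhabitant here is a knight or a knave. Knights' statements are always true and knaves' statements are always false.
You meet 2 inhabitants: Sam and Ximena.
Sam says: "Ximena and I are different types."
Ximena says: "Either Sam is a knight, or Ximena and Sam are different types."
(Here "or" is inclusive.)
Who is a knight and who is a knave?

As a knave, Sam's statement "Ximena and I are different types" should be false; it is.
Ximena is a knave; "either Sam is a knight, or Ximena and Sam are different types" is false, as required.

Sam is a knave and Ximena is a knave.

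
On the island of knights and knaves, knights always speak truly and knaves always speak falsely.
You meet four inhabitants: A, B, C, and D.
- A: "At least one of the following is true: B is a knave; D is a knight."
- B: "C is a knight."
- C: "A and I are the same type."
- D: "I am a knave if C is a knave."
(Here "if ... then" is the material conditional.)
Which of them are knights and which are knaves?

A is a knight, B is a knight, C is a knight, and D is a knight.

A is a knight, and the claim "at least one of the following is true: B is a knave; D is a knight" is indeed True.
B is a knight, so "C is a knight" must be True — and it is.
Since C is a knight, "A and I are the same type" needs to be True, which holds.
D is a knight, and the claim "I am a knave if C is a knave" is indeed True.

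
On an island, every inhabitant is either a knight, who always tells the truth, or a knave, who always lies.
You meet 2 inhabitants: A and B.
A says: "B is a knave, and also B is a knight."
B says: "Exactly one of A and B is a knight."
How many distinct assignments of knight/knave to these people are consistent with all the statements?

2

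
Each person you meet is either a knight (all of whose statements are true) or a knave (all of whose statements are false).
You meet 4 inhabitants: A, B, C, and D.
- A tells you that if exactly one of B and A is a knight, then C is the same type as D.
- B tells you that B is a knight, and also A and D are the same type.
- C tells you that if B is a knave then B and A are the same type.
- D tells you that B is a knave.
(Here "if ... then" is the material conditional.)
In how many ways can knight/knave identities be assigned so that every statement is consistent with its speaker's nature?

Consistent assignments:
  A=knave, B=knight, C=knight, D=knave

1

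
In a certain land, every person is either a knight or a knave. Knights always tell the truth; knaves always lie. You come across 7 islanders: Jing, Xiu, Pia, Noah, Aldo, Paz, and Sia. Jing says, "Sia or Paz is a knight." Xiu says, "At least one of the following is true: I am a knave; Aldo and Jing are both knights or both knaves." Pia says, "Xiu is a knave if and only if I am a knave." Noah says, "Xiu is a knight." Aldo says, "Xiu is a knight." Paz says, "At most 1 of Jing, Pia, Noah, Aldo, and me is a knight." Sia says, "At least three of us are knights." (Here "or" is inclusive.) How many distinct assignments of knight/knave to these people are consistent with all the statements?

2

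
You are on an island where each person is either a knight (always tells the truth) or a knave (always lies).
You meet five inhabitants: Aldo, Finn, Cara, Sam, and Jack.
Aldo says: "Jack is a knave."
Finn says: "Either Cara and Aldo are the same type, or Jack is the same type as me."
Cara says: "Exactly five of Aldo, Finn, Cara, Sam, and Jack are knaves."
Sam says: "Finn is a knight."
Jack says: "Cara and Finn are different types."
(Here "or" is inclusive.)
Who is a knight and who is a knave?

Since Aldo is a knave, "Jack is a knave" needs to be false, which holds.
Since Finn is a knight, "either Cara and Aldo are the same type, or Jack is the same type as me" needs to be true, which holds.
Cara is a knave; "exactly five of Aldo, Finn, Cara, Sam, and Jack are knaves" is false, as required.
Sam is a knight, so "Finn is a knight" must be true — and it is.
Jack is a knight; "Cara and Finn are different types" is true, as required.

Aldo is a knave, Finn is a knight, Cara is a knave, Sam is a knight, and Jack is a knight.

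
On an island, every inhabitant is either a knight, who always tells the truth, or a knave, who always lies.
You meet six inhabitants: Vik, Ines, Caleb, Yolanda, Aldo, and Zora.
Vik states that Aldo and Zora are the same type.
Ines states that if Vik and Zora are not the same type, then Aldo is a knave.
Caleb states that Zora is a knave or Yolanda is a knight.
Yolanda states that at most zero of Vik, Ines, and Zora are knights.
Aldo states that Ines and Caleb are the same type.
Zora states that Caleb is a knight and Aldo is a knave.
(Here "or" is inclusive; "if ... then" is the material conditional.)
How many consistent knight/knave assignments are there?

1

Consistent assignments:
  Vik=knave, Ines=knight, Caleb=knight, Yolanda=knave, Aldo=knight, Zora=knave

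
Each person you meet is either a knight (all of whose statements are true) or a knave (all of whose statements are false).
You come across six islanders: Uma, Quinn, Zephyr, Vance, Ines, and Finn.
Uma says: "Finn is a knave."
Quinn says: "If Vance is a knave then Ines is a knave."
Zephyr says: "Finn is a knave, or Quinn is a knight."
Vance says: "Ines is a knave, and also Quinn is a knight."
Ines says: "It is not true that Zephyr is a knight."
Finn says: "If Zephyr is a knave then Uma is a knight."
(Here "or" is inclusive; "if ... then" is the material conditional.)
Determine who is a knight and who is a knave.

Uma is a knave, Quinn is a knight, Zephyr is a knight, Vance is a knight, Ines is a knave, and Finn is a knight.

Since Uma is a knave, "Finn is a knave" needs to be False, which holds.
As a knight, Quinn's statement "if Vance is a knave then Ines is a knave" should be true; it is.
Zephyr is a knight, and the claim "Finn is a knave, or Quinn is a knight" is indeed true.
Vance is a knight; "Ines is a knave, and also Quinn is a knight" is true, as required.
Ines is a knave, so "it is not true that Zephyr is a knight" must be False — and it is.
Since Finn is a knight, "if Zephyr is a knave then Uma is a knight" needs to be true, which holds.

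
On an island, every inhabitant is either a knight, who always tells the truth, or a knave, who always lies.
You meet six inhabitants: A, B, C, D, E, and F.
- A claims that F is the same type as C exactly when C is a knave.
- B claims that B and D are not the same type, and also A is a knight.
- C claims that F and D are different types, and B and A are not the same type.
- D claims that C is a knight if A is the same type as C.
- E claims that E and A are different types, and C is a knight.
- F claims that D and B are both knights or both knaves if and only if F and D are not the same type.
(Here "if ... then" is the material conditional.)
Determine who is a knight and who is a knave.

A is a knave; "F is the same type as C exactly when C is a knave" is False, as required.
B is a knave; "B and D are not the same type, and also A is a knight" is False, as required.
C is a knave; "F and D are different types, and B and A are not the same type" is False, as required.
D is a knave; "C is a knight if A is the same type as C" is False, as required.
E (knave): "E and A are different types, and C is a knight" — False. ✓
As a knight, F's statement "D and B are both knights or both knaves if and only if F and D are not the same type" should be true; it is.

A is a knave, B is a knave, C is a knave, D is a knave, E is a knave, and F is a knight.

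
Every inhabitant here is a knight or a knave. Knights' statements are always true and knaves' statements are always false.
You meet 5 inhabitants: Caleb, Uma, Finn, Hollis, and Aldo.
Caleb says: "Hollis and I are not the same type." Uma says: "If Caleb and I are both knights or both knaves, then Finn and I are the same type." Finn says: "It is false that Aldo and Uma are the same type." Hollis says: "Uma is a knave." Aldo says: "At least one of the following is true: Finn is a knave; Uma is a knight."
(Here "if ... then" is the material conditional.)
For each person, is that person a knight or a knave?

Caleb is a knave; "Hollis and I are not the same type" is false, as required.
Uma is a knight; "if Caleb and I are both knights or both knaves, then Finn and I are the same type" is true, as required.
Since Finn is a knave, "it is false that Aldo and Uma are the same type" needs to be false, which holds.
Hollis is a knave; "Uma is a knave" is false, as required.
Aldo is a knight; "at least one of the following is true: Finn is a knave; Uma is a knight" is true, as required.

Knights: Uma and Aldo. Knaves: Caleb, Finn, and Hollis.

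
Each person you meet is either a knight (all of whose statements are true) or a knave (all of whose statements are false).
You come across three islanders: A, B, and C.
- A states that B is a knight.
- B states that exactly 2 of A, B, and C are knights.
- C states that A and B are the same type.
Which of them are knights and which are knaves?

A is a knave, B is a knave, and C is a knight.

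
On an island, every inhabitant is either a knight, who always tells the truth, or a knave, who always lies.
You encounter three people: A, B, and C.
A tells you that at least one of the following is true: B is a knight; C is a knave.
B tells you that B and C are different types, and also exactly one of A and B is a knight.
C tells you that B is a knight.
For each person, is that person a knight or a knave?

Knights: A. Knaves: B and C.

Since A is a knight, "at least one of the following is true: B is a knight; C is a knave" needs to be True, which holds.
B is a knave, and the claim "B and C are different types, and also exactly one of A and B is a knight" is indeed False.
C is a knave, and the claim "B is a knight" is indeed False.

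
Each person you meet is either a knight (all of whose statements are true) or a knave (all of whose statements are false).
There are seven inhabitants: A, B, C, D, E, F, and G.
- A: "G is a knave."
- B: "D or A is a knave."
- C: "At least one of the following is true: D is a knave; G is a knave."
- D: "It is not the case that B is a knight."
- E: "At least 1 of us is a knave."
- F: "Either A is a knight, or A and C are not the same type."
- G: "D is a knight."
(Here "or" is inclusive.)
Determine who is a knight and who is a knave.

A is a knight, B is a knight, C is a knight, D is a knave, E is a knight, F is a knight, and G is a knave.

A (knight): "G is a knave" — True. ✓
B is a knight, and the claim "D or A is a knave" is indeed True.
C is a knight, so "at least one of the following is true: D is a knave; G is a knave" must be True — and it is.
D is a knave, and the claim "it is not the case that B is a knight" is indeed False.
E is a knight; "at least 1 of us is a knave" is True, as required.
F (knight): "either A is a knight, or A and C are not the same type" — True. ✓
As a knave, G's statement "D is a knight" should be False; it is.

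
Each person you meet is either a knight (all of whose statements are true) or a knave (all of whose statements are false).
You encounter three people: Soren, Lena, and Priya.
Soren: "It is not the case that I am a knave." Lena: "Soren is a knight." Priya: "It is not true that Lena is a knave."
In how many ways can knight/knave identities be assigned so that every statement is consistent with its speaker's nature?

2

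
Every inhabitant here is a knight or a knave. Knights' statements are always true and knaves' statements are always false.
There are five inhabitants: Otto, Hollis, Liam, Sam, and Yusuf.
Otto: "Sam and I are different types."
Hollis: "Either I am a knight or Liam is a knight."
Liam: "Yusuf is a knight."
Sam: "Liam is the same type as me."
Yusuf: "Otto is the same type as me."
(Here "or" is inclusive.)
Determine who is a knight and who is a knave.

Otto is a knight; "Sam and I are different types" is true, as required.
Since Hollis is a knight, "either I am a knight or Liam is a knight" needs to be true, which holds.
Liam is a knight; "Yusuf is a knight" is true, as required.
Since Sam is a knave, "Liam is the same type as me" needs to be False, which holds.
Yusuf is a knight, and the claim "Otto is the same type as me" is indeed true.

Knights: Otto, Hollis, Liam, and Yusuf. Knaves: Sam.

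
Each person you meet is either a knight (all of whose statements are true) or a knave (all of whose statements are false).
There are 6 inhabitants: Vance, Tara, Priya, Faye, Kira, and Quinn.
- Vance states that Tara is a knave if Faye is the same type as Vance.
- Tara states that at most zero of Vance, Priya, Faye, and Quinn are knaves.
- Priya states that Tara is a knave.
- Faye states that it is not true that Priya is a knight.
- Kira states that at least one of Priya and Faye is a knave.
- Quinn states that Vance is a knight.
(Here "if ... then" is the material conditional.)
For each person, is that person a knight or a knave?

Knights: Vance, Priya, Kira, and Quinn. Knaves: Tara and Faye.

As a knight, Vance's statement "Tara is a knave if Faye is the same type as Vance" should be true; it is.
Tara is a knave, so "at most zero of Vance, Priya, Faye, and Quinn are knaves" must be false — and it is.
Priya (knight): "Tara is a knave" — true. ✓
As a knave, Faye's statement "it is not true that Priya is a knight" should be false; it is.
Since Kira is a knight, "at least one of Priya and Faye is a knave" needs to be true, which holds.
Quinn is a knight; "Vance is a knight" is true, as required.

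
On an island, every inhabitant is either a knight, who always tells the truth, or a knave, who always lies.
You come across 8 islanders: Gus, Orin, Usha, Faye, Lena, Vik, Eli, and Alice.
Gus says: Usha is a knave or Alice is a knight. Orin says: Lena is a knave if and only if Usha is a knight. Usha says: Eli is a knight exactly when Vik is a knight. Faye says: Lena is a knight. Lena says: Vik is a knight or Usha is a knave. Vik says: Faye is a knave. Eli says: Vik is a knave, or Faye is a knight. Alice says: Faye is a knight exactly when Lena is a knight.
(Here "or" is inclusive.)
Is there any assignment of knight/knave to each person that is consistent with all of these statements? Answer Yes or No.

Yes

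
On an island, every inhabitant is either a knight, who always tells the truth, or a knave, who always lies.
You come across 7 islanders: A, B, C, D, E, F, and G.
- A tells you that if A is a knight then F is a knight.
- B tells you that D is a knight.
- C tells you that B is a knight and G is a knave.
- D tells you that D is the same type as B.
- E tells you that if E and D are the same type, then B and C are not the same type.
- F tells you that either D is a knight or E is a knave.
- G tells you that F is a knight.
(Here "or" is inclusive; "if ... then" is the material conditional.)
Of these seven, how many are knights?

The unique consistent assignment is A=knight, B=knight, C=knave, D=knight, E=knight, F=knight, G=knight.
That has 6 knights.

6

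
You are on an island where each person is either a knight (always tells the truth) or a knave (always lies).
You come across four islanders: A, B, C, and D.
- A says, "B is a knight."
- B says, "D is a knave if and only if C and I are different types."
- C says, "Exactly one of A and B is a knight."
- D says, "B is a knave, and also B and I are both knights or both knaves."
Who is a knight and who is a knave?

A is a knight, B is a knight, C is a knave, and D is a knave.

As a knight, A's statement "B is a knight" should be true; it is.
As a knight, B's statement "D is a knave if and only if C and I are different types" should be true; it is.
C is a knave, and the claim "exactly one of A and B is a knight" is indeed false.
As a knave, D's statement "B is a knave, and also B and I are both knights or both knaves" should be false; it is.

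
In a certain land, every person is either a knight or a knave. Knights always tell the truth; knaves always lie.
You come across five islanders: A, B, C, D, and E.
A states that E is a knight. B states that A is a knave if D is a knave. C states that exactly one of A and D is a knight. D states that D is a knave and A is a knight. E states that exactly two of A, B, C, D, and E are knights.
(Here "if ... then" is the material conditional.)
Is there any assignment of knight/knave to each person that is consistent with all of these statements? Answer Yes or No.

Yes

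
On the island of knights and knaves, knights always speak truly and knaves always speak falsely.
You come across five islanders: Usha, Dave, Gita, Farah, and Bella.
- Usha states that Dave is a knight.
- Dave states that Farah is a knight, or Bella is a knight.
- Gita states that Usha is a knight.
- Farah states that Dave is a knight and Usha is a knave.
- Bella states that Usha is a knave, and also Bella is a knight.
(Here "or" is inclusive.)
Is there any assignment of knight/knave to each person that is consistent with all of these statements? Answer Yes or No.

Yes

One consistent assignment: Usha=knave, Dave=knave, Gita=knave, Farah=knave, Bella=knave.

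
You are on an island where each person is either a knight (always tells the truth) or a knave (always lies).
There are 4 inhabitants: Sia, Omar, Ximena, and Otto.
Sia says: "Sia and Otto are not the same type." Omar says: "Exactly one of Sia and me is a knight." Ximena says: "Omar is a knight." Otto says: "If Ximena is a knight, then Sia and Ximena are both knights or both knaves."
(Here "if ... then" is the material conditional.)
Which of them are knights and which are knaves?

Knights: Omar and Ximena. Knaves: Sia and Otto.

Sia (knave): "Sia and Otto are not the same type" — false. ✓
Omar (knight): "exactly one of Sia and me is a knight" — true. ✓
As a knight, Ximena's statement "Omar is a knight" should be true; it is.
Otto (knave): "if Ximena is a knight, then Sia and Ximena are both knights or both knaves" — false. ✓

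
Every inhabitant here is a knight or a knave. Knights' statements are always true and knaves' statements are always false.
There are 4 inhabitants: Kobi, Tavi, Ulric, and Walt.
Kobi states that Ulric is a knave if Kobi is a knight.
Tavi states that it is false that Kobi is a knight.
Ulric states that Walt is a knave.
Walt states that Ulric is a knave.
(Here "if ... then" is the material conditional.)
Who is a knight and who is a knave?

Knights: Kobi and Walt. Knaves: Tavi and Ulric.

Kobi is a knight; "Ulric is a knave if Kobi is a knight" is true, as required.
Tavi is a knave, and the claim "it is false that Kobi is a knight" is indeed False.
As a knave, Ulric's statement "Walt is a knave" should be False; it is.
Walt is a knight, so "Ulric is a knave" must be true — and it is.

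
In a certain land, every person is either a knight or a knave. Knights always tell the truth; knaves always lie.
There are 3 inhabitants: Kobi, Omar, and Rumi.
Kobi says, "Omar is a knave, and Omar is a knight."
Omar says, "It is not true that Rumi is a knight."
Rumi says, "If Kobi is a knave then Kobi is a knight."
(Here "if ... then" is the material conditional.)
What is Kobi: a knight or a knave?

Kobi is a knave.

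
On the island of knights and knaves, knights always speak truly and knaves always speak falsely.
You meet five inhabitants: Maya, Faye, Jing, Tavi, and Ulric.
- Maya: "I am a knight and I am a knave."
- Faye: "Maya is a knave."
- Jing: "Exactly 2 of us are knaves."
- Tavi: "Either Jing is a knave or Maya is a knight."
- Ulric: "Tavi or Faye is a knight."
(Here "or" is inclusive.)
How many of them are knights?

3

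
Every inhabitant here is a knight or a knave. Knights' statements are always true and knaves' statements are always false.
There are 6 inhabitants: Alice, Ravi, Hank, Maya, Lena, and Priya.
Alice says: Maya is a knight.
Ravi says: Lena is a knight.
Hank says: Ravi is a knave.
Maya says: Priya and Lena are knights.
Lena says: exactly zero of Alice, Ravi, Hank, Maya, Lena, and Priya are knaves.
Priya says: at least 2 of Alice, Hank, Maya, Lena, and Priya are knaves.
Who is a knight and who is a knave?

Alice is a knave, Ravi is a knave, Hank is a knight, Maya is a knave, Lena is a knave, and Priya is a knight.

Alice (knave): "Maya is a knight" — False. ✓
Ravi is a knave; "Lena is a knight" is False, as required.
Hank (knight): "Ravi is a knave" — true. ✓
Maya (knave): "Priya and Lena are knights" — False. ✓
Lena is a knave; "exactly zero of Alice, Ravi, Hank, Maya, Lena, and Priya are knaves" is False, as required.
Priya is a knight, and the claim "at least 2 of Alice, Hank, Maya, Lena, and Priya are knaves" is indeed true.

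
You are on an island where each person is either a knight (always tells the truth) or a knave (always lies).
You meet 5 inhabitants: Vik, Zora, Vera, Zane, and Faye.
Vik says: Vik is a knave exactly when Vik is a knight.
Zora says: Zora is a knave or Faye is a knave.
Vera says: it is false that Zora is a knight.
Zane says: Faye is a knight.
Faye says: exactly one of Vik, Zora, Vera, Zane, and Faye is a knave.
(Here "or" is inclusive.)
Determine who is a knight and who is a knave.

Vik is a knave, Zora is a knight, Vera is a knave, Zane is a knave, and Faye is a knave.

Suppose Vik is a knight. Then Vik's statement "Vik is a knave exactly when Vik is a knight" would have to be true. Checking the 16 ways to assign the others, none is consistent with every speaker.
(For instance, with Zora=knight, Vera=knave, Zane=knave, Faye=knave, Vik's claim "Vik is a knave exactly when Vik is a knight" comes out false where it would need to be true.)
So Vik must be a knave, making "Vik is a knave exactly when Vik is a knight" false. Taking Vik=knave, Zora=knight, Vera=knave, Zane=knave, Faye=knave, each remaining statement checks out:
  Zora (knight): "Zora is a knave or Faye is a knave" — true. ✓
  Vera (knave): "it is false that Zora is a knight" — false. ✓
  Zane (knave): "Faye is a knight" — false. ✓
  Faye (knave): "exactly one of Vik, Zora, Vera, Zane, and Faye is a knave" — false. ✓
This is the unique consistent assignment.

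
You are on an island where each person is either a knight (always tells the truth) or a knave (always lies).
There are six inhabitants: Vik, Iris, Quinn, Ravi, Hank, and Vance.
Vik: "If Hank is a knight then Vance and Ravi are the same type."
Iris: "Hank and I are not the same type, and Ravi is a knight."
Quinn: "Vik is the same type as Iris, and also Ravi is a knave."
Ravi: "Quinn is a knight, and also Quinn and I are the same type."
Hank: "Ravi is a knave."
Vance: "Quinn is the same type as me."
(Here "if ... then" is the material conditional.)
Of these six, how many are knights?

3

The unique consistent assignment is Vik=knave, Iris=knave, Quinn=knight, Ravi=knave, Hank=knight, Vance=knight.
That has 3 knights.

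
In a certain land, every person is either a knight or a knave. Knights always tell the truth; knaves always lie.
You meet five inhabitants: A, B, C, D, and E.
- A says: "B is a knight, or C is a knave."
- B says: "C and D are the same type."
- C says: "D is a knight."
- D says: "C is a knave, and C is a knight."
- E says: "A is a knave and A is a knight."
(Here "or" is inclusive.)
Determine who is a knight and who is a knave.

A is a knight, B is a knight, C is a knave, D is a knave, and E is a knave.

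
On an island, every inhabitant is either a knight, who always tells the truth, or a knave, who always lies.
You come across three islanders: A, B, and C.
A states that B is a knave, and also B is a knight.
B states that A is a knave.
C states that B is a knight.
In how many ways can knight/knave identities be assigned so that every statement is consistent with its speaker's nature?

1

Consistent assignments:
  A=knave, B=knight, C=knight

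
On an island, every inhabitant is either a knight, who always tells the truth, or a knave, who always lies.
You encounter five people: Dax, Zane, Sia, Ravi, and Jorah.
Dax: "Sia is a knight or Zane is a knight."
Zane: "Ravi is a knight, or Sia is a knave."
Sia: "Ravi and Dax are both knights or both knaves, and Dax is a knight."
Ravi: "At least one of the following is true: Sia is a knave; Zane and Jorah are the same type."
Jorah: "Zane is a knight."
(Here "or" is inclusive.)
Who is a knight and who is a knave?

Suppose Dax is a knave. Then Dax's statement "Sia is a knight or Zane is a knight" would have to be false. Checking the 16 ways to assign the others, none is consistent with every speaker.
(For instance, with Zane=knight, Sia=knight, Ravi=knight, Jorah=knight, Dax's claim "Sia is a knight or Zane is a knight" comes out true where it would need to be false.)
So Dax must be a knight, making "Sia is a knight or Zane is a knight" true. Taking Dax=knight, Zane=knight, Sia=knight, Ravi=knight, Jorah=knight, each remaining statement checks out:
  Zane (knight): "Ravi is a knight, or Sia is a knave" — true. ✓
  Sia (knight): "Ravi and Dax are both knights or both knaves, and Dax is a knight" — true. ✓
  Ravi (knight): "at least one of the following is true: Sia is a knave; Zane and Jorah are the same type" — true. ✓
  Jorah (knight): "Zane is a knight" — true. ✓
This is the unique consistent assignment.

Dax is a knight, Zane is a knight, Sia is a knight, Ravi is a knight, and Jorah is a knight.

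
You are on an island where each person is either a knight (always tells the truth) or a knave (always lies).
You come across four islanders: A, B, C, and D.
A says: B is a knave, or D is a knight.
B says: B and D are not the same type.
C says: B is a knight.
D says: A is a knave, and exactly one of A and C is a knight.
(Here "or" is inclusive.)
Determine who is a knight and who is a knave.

Knights: A. Knaves: B, C, and D.

Suppose A is a knave. Then A's statement "B is a knave, or D is a knight" would have to be false. Checking the 8 ways to assign the others, none is consistent with every speaker.
(For instance, with B=knave, C=knave, D=knave, A's claim "B is a knave, or D is a knight" comes out true where it would need to be false.)
So A must be a knight, making "B is a knave, or D is a knight" true. Taking A=knight, B=knave, C=knave, D=knave, each remaining statement checks out:
  B (knave): "B and D are not the same type" — false. ✓
  C (knave): "B is a knight" — false. ✓
  D (knave): "A is a knave, and exactly one of A and C is a knight" — false. ✓
This is the unique consistent assignment.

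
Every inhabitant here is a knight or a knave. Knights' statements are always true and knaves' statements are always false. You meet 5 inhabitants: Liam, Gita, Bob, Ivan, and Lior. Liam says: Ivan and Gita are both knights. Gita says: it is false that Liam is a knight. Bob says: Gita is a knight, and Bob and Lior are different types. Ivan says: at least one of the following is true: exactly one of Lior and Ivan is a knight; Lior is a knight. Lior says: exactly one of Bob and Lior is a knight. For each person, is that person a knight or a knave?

Liam is a knave, Gita is a knight, Bob is a knave, Ivan is a knave, and Lior is a knave.

Suppose Liam is a knight. Then Liam's statement "Ivan and Gita are both knights" would have to be true. Checking the 16 ways to assign the others, none is consistent with every speaker.
(For instance, with Gita=knight, Bob=knave, Ivan=knave, Lior=knave, Liam's claim "Ivan and Gita are both knights" comes out false where it would need to be true.)
So Liam must be a knave, making "Ivan and Gita are both knights" false. Taking Liam=knave, Gita=knight, Bob=knave, Ivan=knave, Lior=knave, each remaining statement checks out:
  Gita (knight): "it is false that Liam is a knight" — true. ✓
  Bob (knave): "Gita is a knight, and Bob and Lior are different types" — false. ✓
  Ivan (knave): "at least one of the following is true: exactly one of Lior and Ivan is a knight; Lior is a knight" — false. ✓
  Lior (knave): "exactly one of Bob and Lior is a knight" — false. ✓
This is the unique consistent assignment.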